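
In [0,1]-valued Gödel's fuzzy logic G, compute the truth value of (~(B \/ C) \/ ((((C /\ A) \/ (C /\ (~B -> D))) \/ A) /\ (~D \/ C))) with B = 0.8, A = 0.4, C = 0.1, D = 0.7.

0.10

(B \/ C) = max(0.8, 0.1) = 0.8
~(B \/ C): Gödel ¬ of 0.8 = 0 (operand ≠ 0)
(C /\ A) = min(0.1, 0.4) = 0.1
~B: Gödel ¬ of 0.8 = 0 (operand ≠ 0)
(~B -> D): 0 ≤ 0.7, so result = 1
(C /\ (~B -> D)) = min(0.1, 1) = 0.1
((C /\ A) \/ (C /\ (~B -> D))) = max(0.1, 0.1) = 0.1
(((C /\ A) \/ (C /\ (~B -> D))) \/ A) = max(0.1, 0.4) = 0.4
~D: Gödel ¬ of 0.7 = 0 (operand ≠ 0)
(~D \/ C) = max(0, 0.1) = 0.1
((((C /\ A) \/ (C /\ (~B -> D))) \/ A) /\ (~D \/ C)) = min(0.4, 0.1) = 0.1
(~(B \/ C) \/ ((((C /\ A) \/ (C /\ (~B -> D))) \/ A) /\ (~D \/ C))) = max(0, 0.1) = 0.1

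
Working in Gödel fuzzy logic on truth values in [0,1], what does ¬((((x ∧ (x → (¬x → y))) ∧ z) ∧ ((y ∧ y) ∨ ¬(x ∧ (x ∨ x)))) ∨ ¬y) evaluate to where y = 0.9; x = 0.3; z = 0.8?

0.00

¬x: Gödel ¬ of 0.3 = 0 (operand ≠ 0)
(¬x → y): 0 ≤ 0.9, so result = 1
(x → (¬x → y)): 0.3 ≤ 1, so result = 1
(x ∧ (x → (¬x → y))) = min(0.3, 1) = 0.3
((x ∧ (x → (¬x → y))) ∧ z) = min(0.3, 0.8) = 0.3
(y ∧ y) = min(0.9, 0.9) = 0.9
(x ∨ x) = max(0.3, 0.3) = 0.3
(x ∧ (x ∨ x)) = min(0.3, 0.3) = 0.3
¬(x ∧ (x ∨ x)): Gödel ¬ of 0.3 = 0 (operand ≠ 0)
((y ∧ y) ∨ ¬(x ∧ (x ∨ x))) = max(0.9, 0) = 0.9
(((x ∧ (x → (¬x → y))) ∧ z) ∧ ((y ∧ y) ∨ ¬(x ∧ (x ∨ x)))) = min(0.3, 0.9) = 0.3
¬y: Gödel ¬ of 0.9 = 0 (operand ≠ 0)
((((x ∧ (x → (¬x → y))) ∧ z) ∧ ((y ∧ y) ∨ ¬(x ∧ (x ∨ x)))) ∨ ¬y) = max(0.3, 0) = 0.3
¬((((x ∧ (x → (¬x → y))) ∧ z) ∧ ((y ∧ y) ∨ ¬(x ∧ (x ∨ x)))) ∨ ¬y): Gödel ¬ of 0.3 = 0 (operand ≠ 0)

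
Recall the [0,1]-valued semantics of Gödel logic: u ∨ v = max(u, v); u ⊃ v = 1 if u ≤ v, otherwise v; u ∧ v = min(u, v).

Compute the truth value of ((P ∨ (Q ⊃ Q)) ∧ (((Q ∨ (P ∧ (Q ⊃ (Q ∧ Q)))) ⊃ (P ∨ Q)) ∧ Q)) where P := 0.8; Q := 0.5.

0.50

(Q ⊃ Q): 0.5 ≤ 0.5, so result = 1
(P ∨ (Q ⊃ Q)) = max(0.8, 1) = 1
(Q ∧ Q) = min(0.5, 0.5) = 0.5
(Q ⊃ (Q ∧ Q)): 0.5 ≤ 0.5, so result = 1
(P ∧ (Q ⊃ (Q ∧ Q))) = min(0.8, 1) = 0.8
(Q ∨ (P ∧ (Q ⊃ (Q ∧ Q)))) = max(0.5, 0.8) = 0.8
(P ∨ Q) = max(0.8, 0.5) = 0.8
((Q ∨ (P ∧ (Q ⊃ (Q ∧ Q)))) ⊃ (P ∨ Q)): 0.8 ≤ 0.8, so result = 1
(((Q ∨ (P ∧ (Q ⊃ (Q ∧ Q)))) ⊃ (P ∨ Q)) ∧ Q) = min(1, 0.5) = 0.5
((P ∨ (Q ⊃ Q)) ∧ (((Q ∨ (P ∧ (Q ⊃ (Q ∧ Q)))) ⊃ (P ∨ Q)) ∧ Q)) = min(1, 0.5) = 0.5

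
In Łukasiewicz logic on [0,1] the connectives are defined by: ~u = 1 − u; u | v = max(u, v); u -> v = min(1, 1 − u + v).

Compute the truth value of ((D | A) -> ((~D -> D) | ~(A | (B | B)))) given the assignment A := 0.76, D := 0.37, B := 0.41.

0.98

(D | A) = max(0.37, 0.76) = 0.76
~D: Łukasiewicz ¬ gives 1 − 0.37 = 0.63
(~D -> D): min(1, 1 − 0.63 + 0.37) = 0.74
(B | B) = max(0.41, 0.41) = 0.41
(A | (B | B)) = max(0.76, 0.41) = 0.76
~(A | (B | B)): Łukasiewicz ¬ gives 1 − 0.76 = 0.24
((~D -> D) | ~(A | (B | B))) = max(0.74, 0.24) = 0.74
((D | A) -> ((~D -> D) | ~(A | (B | B)))): min(1, 1 − 0.76 + 0.74) = 0.98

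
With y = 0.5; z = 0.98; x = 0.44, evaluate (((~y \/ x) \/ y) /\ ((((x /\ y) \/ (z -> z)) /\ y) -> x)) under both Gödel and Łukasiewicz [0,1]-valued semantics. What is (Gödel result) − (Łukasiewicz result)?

-0.06

Gödel evaluation:
  ~y: Gödel ¬ of 0.5 = 0 (operand ≠ 0)
  (~y \/ x) = max(0, 0.44) = 0.44
  ((~y \/ x) \/ y) = max(0.44, 0.5) = 0.5
  (x /\ y) = min(0.44, 0.5) = 0.44
  (z -> z): 0.98 ≤ 0.98, so result = 1
  ((x /\ y) \/ (z -> z)) = max(0.44, 1) = 1
  (((x /\ y) \/ (z -> z)) /\ y) = min(1, 0.5) = 0.5
  ((((x /\ y) \/ (z -> z)) /\ y) -> x): 0.5 > 0.44, so result = 0.44
  (((~y \/ x) \/ y) /\ ((((x /\ y) \/ (z -> z)) /\ y) -> x)) = min(0.5, 0.44) = 0.44
  Gödel value = 0.44
Łukasiewicz evaluation:
  ~y: Łukasiewicz ¬ gives 1 − 0.5 = 0.5
  (~y \/ x) = max(0.5, 0.44) = 0.5
  ((~y \/ x) \/ y) = max(0.5, 0.5) = 0.5
  (x /\ y) = min(0.44, 0.5) = 0.44
  (z -> z): min(1, 1 − 0.98 + 0.98) = 1
  ((x /\ y) \/ (z -> z)) = max(0.44, 1) = 1
  (((x /\ y) \/ (z -> z)) /\ y) = min(1, 0.5) = 0.5
  ((((x /\ y) \/ (z -> z)) /\ y) -> x): min(1, 1 − 0.5 + 0.44) = 0.94
  (((~y \/ x) \/ y) /\ ((((x /\ y) \/ (z -> z)) /\ y) -> x)) = min(0.5, 0.94) = 0.5
  Łukasiewicz value = 0.5
Difference: 0.44 − 0.5 = -0.06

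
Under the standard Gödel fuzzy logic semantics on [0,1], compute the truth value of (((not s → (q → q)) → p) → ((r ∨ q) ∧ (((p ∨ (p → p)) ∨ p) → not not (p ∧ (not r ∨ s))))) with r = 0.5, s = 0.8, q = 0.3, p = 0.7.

0.50

not s: Gödel ¬ of 0.8 = 0 (operand ≠ 0)
(q → q): 0.3 ≤ 0.3, so result = 1
(not s → (q → q)): 0 ≤ 1, so result = 1
((not s → (q → q)) → p): 1 > 0.7, so result = 0.7
(r ∨ q) = max(0.5, 0.3) = 0.5
(p → p): 0.7 ≤ 0.7, so result = 1
(p ∨ (p → p)) = max(0.7, 1) = 1
((p ∨ (p → p)) ∨ p) = max(1, 0.7) = 1
not r: Gödel ¬ of 0.5 = 0 (operand ≠ 0)
(not r ∨ s) = max(0, 0.8) = 0.8
(p ∧ (not r ∨ s)) = min(0.7, 0.8) = 0.7
not (p ∧ (not r ∨ s)): Gödel ¬ of 0.7 = 0 (operand ≠ 0)
not not (p ∧ (not r ∨ s)): Gödel ¬ of 0 = 1 (operand is 0)
(((p ∨ (p → p)) ∨ p) → not not (p ∧ (not r ∨ s))): 1 ≤ 1, so result = 1
((r ∨ q) ∧ (((p ∨ (p → p)) ∨ p) → not not (p ∧ (not r ∨ s)))) = min(0.5, 1) = 0.5
(((not s → (q → q)) → p) → ((r ∨ q) ∧ (((p ∨ (p → p)) ∨ p) → not not (p ∧ (not r ∨ s))))): 0.7 > 0.5, so result = 0.5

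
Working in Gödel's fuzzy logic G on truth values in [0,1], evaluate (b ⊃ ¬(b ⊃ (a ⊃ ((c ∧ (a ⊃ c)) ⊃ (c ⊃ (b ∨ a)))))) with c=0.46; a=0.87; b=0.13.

0.00

(a ⊃ c): 0.87 > 0.46, so result = 0.46
(c ∧ (a ⊃ c)) = min(0.46, 0.46) = 0.46
(b ∨ a) = max(0.13, 0.87) = 0.87
(c ⊃ (b ∨ a)): 0.46 ≤ 0.87, so result = 1
((c ∧ (a ⊃ c)) ⊃ (c ⊃ (b ∨ a))): 0.46 ≤ 1, so result = 1
(a ⊃ ((c ∧ (a ⊃ c)) ⊃ (c ⊃ (b ∨ a)))): 0.87 ≤ 1, so result = 1
(b ⊃ (a ⊃ ((c ∧ (a ⊃ c)) ⊃ (c ⊃ (b ∨ a))))): 0.13 ≤ 1, so result = 1
¬(b ⊃ (a ⊃ ((c ∧ (a ⊃ c)) ⊃ (c ⊃ (b ∨ a))))): Gödel ¬ of 1 = 0 (operand ≠ 0)
(b ⊃ ¬(b ⊃ (a ⊃ ((c ∧ (a ⊃ c)) ⊃ (c ⊃ (b ∨ a)))))): 0.13 > 0, so result = 0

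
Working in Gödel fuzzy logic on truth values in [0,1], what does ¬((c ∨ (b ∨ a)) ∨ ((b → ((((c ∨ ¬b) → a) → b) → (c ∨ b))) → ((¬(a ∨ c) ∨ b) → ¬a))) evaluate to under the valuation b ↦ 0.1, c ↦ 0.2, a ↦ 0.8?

(b ∨ a) = max(0.1, 0.8) = 0.8
(c ∨ (b ∨ a)) = max(0.2, 0.8) = 0.8
¬b: Gödel ¬ of 0.1 = 0 (operand ≠ 0)
(c ∨ ¬b) = max(0.2, 0) = 0.2
((c ∨ ¬b) → a): 0.2 ≤ 0.8, so result = 1
(((c ∨ ¬b) → a) → b): 1 > 0.1, so result = 0.1
(c ∨ b) = max(0.2, 0.1) = 0.2
((((c ∨ ¬b) → a) → b) → (c ∨ b)): 0.1 ≤ 0.2, so result = 1
(b → ((((c ∨ ¬b) → a) → b) → (c ∨ b))): 0.1 ≤ 1, so result = 1
(a ∨ c) = max(0.8, 0.2) = 0.8
¬(a ∨ c): Gödel ¬ of 0.8 = 0 (operand ≠ 0)
(¬(a ∨ c) ∨ b) = max(0, 0.1) = 0.1
¬a: Gödel ¬ of 0.8 = 0 (operand ≠ 0)
((¬(a ∨ c) ∨ b) → ¬a): 0.1 > 0, so result = 0
((b → ((((c ∨ ¬b) → a) → b) → (c ∨ b))) → ((¬(a ∨ c) ∨ b) → ¬a)): 1 > 0, so result = 0
((c ∨ (b ∨ a)) ∨ ((b → ((((c ∨ ¬b) → a) → b) → (c ∨ b))) → ((¬(a ∨ c) ∨ b) → ¬a))) = max(0.8, 0) = 0.8
¬((c ∨ (b ∨ a)) ∨ ((b → ((((c ∨ ¬b) → a) → b) → (c ∨ b))) → ((¬(a ∨ c) ∨ b) → ¬a))): Gödel ¬ of 0.8 = 0 (operand ≠ 0)

0.00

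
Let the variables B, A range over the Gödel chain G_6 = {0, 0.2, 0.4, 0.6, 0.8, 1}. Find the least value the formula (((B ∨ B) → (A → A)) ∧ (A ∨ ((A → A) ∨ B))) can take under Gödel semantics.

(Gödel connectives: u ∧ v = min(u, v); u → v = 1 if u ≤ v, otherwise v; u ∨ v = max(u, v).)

Every assignment gives 1. For instance at B = 0, A = 0:
  (B ∨ B) = max(0, 0) = 0
  (A → A): 0 ≤ 0, so result = 1
  ((B ∨ B) → (A → A)): 0 ≤ 1, so result = 1
  (A → A): 0 ≤ 0, so result = 1
  ((A → A) ∨ B) = max(1, 0) = 1
  (A ∨ ((A → A) ∨ B)) = max(0, 1) = 1
  (((B ∨ B) → (A → A)) ∧ (A ∨ ((A → A) ∨ B))) = min(1, 1) = 1
All 36 assignments give value 1 — the formula is a G_6-tautology.

1.00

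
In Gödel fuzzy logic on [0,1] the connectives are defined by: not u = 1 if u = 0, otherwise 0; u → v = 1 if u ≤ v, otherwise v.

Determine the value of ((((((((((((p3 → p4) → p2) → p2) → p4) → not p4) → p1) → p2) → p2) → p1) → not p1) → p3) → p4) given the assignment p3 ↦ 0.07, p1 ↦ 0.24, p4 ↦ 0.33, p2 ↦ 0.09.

0.33

(p3 → p4): 0.07 ≤ 0.33, so result = 1
((p3 → p4) → p2): 1 > 0.09, so result = 0.09
(((p3 → p4) → p2) → p2): 0.09 ≤ 0.09, so result = 1
((((p3 → p4) → p2) → p2) → p4): 1 > 0.33, so result = 0.33
not p4: Gödel ¬ of 0.33 = 0 (operand ≠ 0)
(((((p3 → p4) → p2) → p2) → p4) → not p4): 0.33 > 0, so result = 0
((((((p3 → p4) → p2) → p2) → p4) → not p4) → p1): 0 ≤ 0.24, so result = 1
(((((((p3 → p4) → p2) → p2) → p4) → not p4) → p1) → p2): 1 > 0.09, so result = 0.09
((((((((p3 → p4) → p2) → p2) → p4) → not p4) → p1) → p2) → p2): 0.09 ≤ 0.09, so result = 1
(((((((((p3 → p4) → p2) → p2) → p4) → not p4) → p1) → p2) → p2) → p1): 1 > 0.24, so result = 0.24
not p1: Gödel ¬ of 0.24 = 0 (operand ≠ 0)
((((((((((p3 → p4) → p2) → p2) → p4) → not p4) → p1) → p2) → p2) → p1) → not p1): 0.24 > 0, so result = 0
(((((((((((p3 → p4) → p2) → p2) → p4) → not p4) → p1) → p2) → p2) → p1) → not p1) → p3): 0 ≤ 0.07, so result = 1
((((((((((((p3 → p4) → p2) → p2) → p4) → not p4) → p1) → p2) → p2) → p1) → not p1) → p3) → p4): 1 > 0.33, so result = 0.33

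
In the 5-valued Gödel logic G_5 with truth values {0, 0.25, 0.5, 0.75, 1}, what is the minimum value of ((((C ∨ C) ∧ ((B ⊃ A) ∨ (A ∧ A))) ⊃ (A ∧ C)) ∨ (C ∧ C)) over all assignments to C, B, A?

The minimum is attained at C = 0.25, B = 0, A = 0:
  (C ∨ C) = max(0.25, 0.25) = 0.25
  (B ⊃ A): 0 ≤ 0, so result = 1
  (A ∧ A) = min(0, 0) = 0
  ((B ⊃ A) ∨ (A ∧ A)) = max(1, 0) = 1
  ((C ∨ C) ∧ ((B ⊃ A) ∨ (A ∧ A))) = min(0.25, 1) = 0.25
  (A ∧ C) = min(0, 0.25) = 0
  (((C ∨ C) ∧ ((B ⊃ A) ∨ (A ∧ A))) ⊃ (A ∧ C)): 0.25 > 0, so result = 0
  (C ∧ C) = min(0.25, 0.25) = 0.25
  ((((C ∨ C) ∧ ((B ⊃ A) ∨ (A ∧ A))) ⊃ (A ∧ C)) ∨ (C ∧ C)) = max(0, 0.25) = 0.25
Checking all 125 assignments confirms none give a value below 0.25.

0.25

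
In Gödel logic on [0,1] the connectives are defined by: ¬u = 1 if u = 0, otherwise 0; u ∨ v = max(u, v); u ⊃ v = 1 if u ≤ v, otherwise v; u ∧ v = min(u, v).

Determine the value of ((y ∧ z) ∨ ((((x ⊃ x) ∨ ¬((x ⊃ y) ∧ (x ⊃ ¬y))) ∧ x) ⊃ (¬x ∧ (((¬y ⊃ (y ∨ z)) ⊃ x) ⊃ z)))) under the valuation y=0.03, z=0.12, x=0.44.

(y ∧ z) = min(0.03, 0.12) = 0.03
(x ⊃ x): 0.44 ≤ 0.44, so result = 1
(x ⊃ y): 0.44 > 0.03, so result = 0.03
¬y: Gödel ¬ of 0.03 = 0 (operand ≠ 0)
(x ⊃ ¬y): 0.44 > 0, so result = 0
((x ⊃ y) ∧ (x ⊃ ¬y)) = min(0.03, 0) = 0
¬((x ⊃ y) ∧ (x ⊃ ¬y)): Gödel ¬ of 0 = 1 (operand is 0)
((x ⊃ x) ∨ ¬((x ⊃ y) ∧ (x ⊃ ¬y))) = max(1, 1) = 1
(((x ⊃ x) ∨ ¬((x ⊃ y) ∧ (x ⊃ ¬y))) ∧ x) = min(1, 0.44) = 0.44
¬x: Gödel ¬ of 0.44 = 0 (operand ≠ 0)
¬y: Gödel ¬ of 0.03 = 0 (operand ≠ 0)
(y ∨ z) = max(0.03, 0.12) = 0.12
(¬y ⊃ (y ∨ z)): 0 ≤ 0.12, so result = 1
((¬y ⊃ (y ∨ z)) ⊃ x): 1 > 0.44, so result = 0.44
(((¬y ⊃ (y ∨ z)) ⊃ x) ⊃ z): 0.44 > 0.12, so result = 0.12
(¬x ∧ (((¬y ⊃ (y ∨ z)) ⊃ x) ⊃ z)) = min(0, 0.12) = 0
((((x ⊃ x) ∨ ¬((x ⊃ y) ∧ (x ⊃ ¬y))) ∧ x) ⊃ (¬x ∧ (((¬y ⊃ (y ∨ z)) ⊃ x) ⊃ z))): 0.44 > 0, so result = 0
((y ∧ z) ∨ ((((x ⊃ x) ∨ ¬((x ⊃ y) ∧ (x ⊃ ¬y))) ∧ x) ⊃ (¬x ∧ (((¬y ⊃ (y ∨ z)) ⊃ x) ⊃ z)))) = max(0.03, 0) = 0.03

0.03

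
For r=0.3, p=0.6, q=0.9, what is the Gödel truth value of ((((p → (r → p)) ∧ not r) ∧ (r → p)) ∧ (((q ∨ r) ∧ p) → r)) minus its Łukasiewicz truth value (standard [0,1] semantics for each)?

-0.70

Gödel evaluation:
  (r → p): 0.3 ≤ 0.6, so result = 1
  (p → (r → p)): 0.6 ≤ 1, so result = 1
  not r: Gödel ¬ of 0.3 = 0 (operand ≠ 0)
  ((p → (r → p)) ∧ not r) = min(1, 0) = 0
  (r → p): 0.3 ≤ 0.6, so result = 1
  (((p → (r → p)) ∧ not r) ∧ (r → p)) = min(0, 1) = 0
  (q ∨ r) = max(0.9, 0.3) = 0.9
  ((q ∨ r) ∧ p) = min(0.9, 0.6) = 0.6
  (((q ∨ r) ∧ p) → r): 0.6 > 0.3, so result = 0.3
  ((((p → (r → p)) ∧ not r) ∧ (r → p)) ∧ (((q ∨ r) ∧ p) → r)) = min(0, 0.3) = 0
  Gödel value = 0
Łukasiewicz evaluation:
  (r → p): min(1, 1 − 0.3 + 0.6) = 1
  (p → (r → p)): min(1, 1 − 0.6 + 1) = 1
  not r: Łukasiewicz ¬ gives 1 − 0.3 = 0.7
  ((p → (r → p)) ∧ not r) = min(1, 0.7) = 0.7
  (r → p): min(1, 1 − 0.3 + 0.6) = 1
  (((p → (r → p)) ∧ not r) ∧ (r → p)) = min(0.7, 1) = 0.7
  (q ∨ r) = max(0.9, 0.3) = 0.9
  ((q ∨ r) ∧ p) = min(0.9, 0.6) = 0.6
  (((q ∨ r) ∧ p) → r): min(1, 1 − 0.6 + 0.3) = 0.7
  ((((p → (r → p)) ∧ not r) ∧ (r → p)) ∧ (((q ∨ r) ∧ p) → r)) = min(0.7, 0.7) = 0.7
  Łukasiewicz value = 0.7
Difference: 0 − 0.7 = -0.70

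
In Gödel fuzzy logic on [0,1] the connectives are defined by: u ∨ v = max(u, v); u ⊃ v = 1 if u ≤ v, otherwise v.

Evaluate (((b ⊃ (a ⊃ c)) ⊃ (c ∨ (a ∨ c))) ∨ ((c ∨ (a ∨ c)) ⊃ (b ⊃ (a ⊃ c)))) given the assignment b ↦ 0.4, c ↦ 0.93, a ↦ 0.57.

(a ⊃ c): 0.57 ≤ 0.93, so result = 1
(b ⊃ (a ⊃ c)): 0.4 ≤ 1, so result = 1
(a ∨ c) = max(0.57, 0.93) = 0.93
(c ∨ (a ∨ c)) = max(0.93, 0.93) = 0.93
((b ⊃ (a ⊃ c)) ⊃ (c ∨ (a ∨ c))): 1 > 0.93, so result = 0.93
(a ∨ c) = max(0.57, 0.93) = 0.93
(c ∨ (a ∨ c)) = max(0.93, 0.93) = 0.93
(a ⊃ c): 0.57 ≤ 0.93, so result = 1
(b ⊃ (a ⊃ c)): 0.4 ≤ 1, so result = 1
((c ∨ (a ∨ c)) ⊃ (b ⊃ (a ⊃ c))): 0.93 ≤ 1, so result = 1
(((b ⊃ (a ⊃ c)) ⊃ (c ∨ (a ∨ c))) ∨ ((c ∨ (a ∨ c)) ⊃ (b ⊃ (a ⊃ c)))) = max(0.93, 1) = 1

1.00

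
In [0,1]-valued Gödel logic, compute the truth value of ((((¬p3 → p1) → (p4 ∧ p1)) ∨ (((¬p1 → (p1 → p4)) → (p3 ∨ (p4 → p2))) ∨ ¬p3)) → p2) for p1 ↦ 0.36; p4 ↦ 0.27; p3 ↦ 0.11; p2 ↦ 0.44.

¬p3: Gödel ¬ of 0.11 = 0 (operand ≠ 0)
(¬p3 → p1): 0 ≤ 0.36, so result = 1
(p4 ∧ p1) = min(0.27, 0.36) = 0.27
((¬p3 → p1) → (p4 ∧ p1)): 1 > 0.27, so result = 0.27
¬p1: Gödel ¬ of 0.36 = 0 (operand ≠ 0)
(p1 → p4): 0.36 > 0.27, so result = 0.27
(¬p1 → (p1 → p4)): 0 ≤ 0.27, so result = 1
(p4 → p2): 0.27 ≤ 0.44, so result = 1
(p3 ∨ (p4 → p2)) = max(0.11, 1) = 1
((¬p1 → (p1 → p4)) → (p3 ∨ (p4 → p2))): 1 ≤ 1, so result = 1
¬p3: Gödel ¬ of 0.11 = 0 (operand ≠ 0)
(((¬p1 → (p1 → p4)) → (p3 ∨ (p4 → p2))) ∨ ¬p3) = max(1, 0) = 1
(((¬p3 → p1) → (p4 ∧ p1)) ∨ (((¬p1 → (p1 → p4)) → (p3 ∨ (p4 → p2))) ∨ ¬p3)) = max(0.27, 1) = 1
((((¬p3 → p1) → (p4 ∧ p1)) ∨ (((¬p1 → (p1 → p4)) → (p3 ∨ (p4 → p2))) ∨ ¬p3)) → p2): 1 > 0.44, so result = 0.44

0.44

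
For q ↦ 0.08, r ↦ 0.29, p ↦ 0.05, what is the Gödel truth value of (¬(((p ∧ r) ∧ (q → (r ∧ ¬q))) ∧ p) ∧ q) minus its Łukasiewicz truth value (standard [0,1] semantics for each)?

0.00

Gödel evaluation:
  (p ∧ r) = min(0.05, 0.29) = 0.05
  ¬q: Gödel ¬ of 0.08 = 0 (operand ≠ 0)
  (r ∧ ¬q) = min(0.29, 0) = 0
  (q → (r ∧ ¬q)): 0.08 > 0, so result = 0
  ((p ∧ r) ∧ (q → (r ∧ ¬q))) = min(0.05, 0) = 0
  (((p ∧ r) ∧ (q → (r ∧ ¬q))) ∧ p) = min(0, 0.05) = 0
  ¬(((p ∧ r) ∧ (q → (r ∧ ¬q))) ∧ p): Gödel ¬ of 0 = 1 (operand is 0)
  (¬(((p ∧ r) ∧ (q → (r ∧ ¬q))) ∧ p) ∧ q) = min(1, 0.08) = 0.08
  Gödel value = 0.08
Łukasiewicz evaluation:
  (p ∧ r) = min(0.05, 0.29) = 0.05
  ¬q: Łukasiewicz ¬ gives 1 − 0.08 = 0.92
  (r ∧ ¬q) = min(0.29, 0.92) = 0.29
  (q → (r ∧ ¬q)): min(1, 1 − 0.08 + 0.29) = 1
  ((p ∧ r) ∧ (q → (r ∧ ¬q))) = min(0.05, 1) = 0.05
  (((p ∧ r) ∧ (q → (r ∧ ¬q))) ∧ p) = min(0.05, 0.05) = 0.05
  ¬(((p ∧ r) ∧ (q → (r ∧ ¬q))) ∧ p): Łukasiewicz ¬ gives 1 − 0.05 = 0.95
  (¬(((p ∧ r) ∧ (q → (r ∧ ¬q))) ∧ p) ∧ q) = min(0.95, 0.08) = 0.08
  Łukasiewicz value = 0.08
Difference: 0.08 − 0.08 = 0.00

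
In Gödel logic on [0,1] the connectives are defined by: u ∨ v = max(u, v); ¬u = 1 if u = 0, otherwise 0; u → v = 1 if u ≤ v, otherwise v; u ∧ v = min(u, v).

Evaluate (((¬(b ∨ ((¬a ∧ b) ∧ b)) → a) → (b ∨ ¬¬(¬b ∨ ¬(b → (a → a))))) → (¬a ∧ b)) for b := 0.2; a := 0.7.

¬a: Gödel ¬ of 0.7 = 0 (operand ≠ 0)
(¬a ∧ b) = min(0, 0.2) = 0
((¬a ∧ b) ∧ b) = min(0, 0.2) = 0
(b ∨ ((¬a ∧ b) ∧ b)) = max(0.2, 0) = 0.2
¬(b ∨ ((¬a ∧ b) ∧ b)): Gödel ¬ of 0.2 = 0 (operand ≠ 0)
(¬(b ∨ ((¬a ∧ b) ∧ b)) → a): 0 ≤ 0.7, so result = 1
¬b: Gödel ¬ of 0.2 = 0 (operand ≠ 0)
(a → a): 0.7 ≤ 0.7, so result = 1
(b → (a → a)): 0.2 ≤ 1, so result = 1
¬(b → (a → a)): Gödel ¬ of 1 = 0 (operand ≠ 0)
(¬b ∨ ¬(b → (a → a))) = max(0, 0) = 0
¬(¬b ∨ ¬(b → (a → a))): Gödel ¬ of 0 = 1 (operand is 0)
¬¬(¬b ∨ ¬(b → (a → a))): Gödel ¬ of 1 = 0 (operand ≠ 0)
(b ∨ ¬¬(¬b ∨ ¬(b → (a → a)))) = max(0.2, 0) = 0.2
((¬(b ∨ ((¬a ∧ b) ∧ b)) → a) → (b ∨ ¬¬(¬b ∨ ¬(b → (a → a))))): 1 > 0.2, so result = 0.2
¬a: Gödel ¬ of 0.7 = 0 (operand ≠ 0)
(¬a ∧ b) = min(0, 0.2) = 0
(((¬(b ∨ ((¬a ∧ b) ∧ b)) → a) → (b ∨ ¬¬(¬b ∨ ¬(b → (a → a))))) → (¬a ∧ b)): 0.2 > 0, so result = 0

0.00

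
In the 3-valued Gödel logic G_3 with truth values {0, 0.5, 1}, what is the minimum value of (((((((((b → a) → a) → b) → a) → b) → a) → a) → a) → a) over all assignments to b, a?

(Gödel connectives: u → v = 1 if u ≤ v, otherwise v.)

0.50

The minimum is attained at b = 0, a = 0.5:
  (b → a): 0 ≤ 0.5, so result = 1
  ((b → a) → a): 1 > 0.5, so result = 0.5
  (((b → a) → a) → b): 0.5 > 0, so result = 0
  ((((b → a) → a) → b) → a): 0 ≤ 0.5, so result = 1
  (((((b → a) → a) → b) → a) → b): 1 > 0, so result = 0
  ((((((b → a) → a) → b) → a) → b) → a): 0 ≤ 0.5, so result = 1
  (((((((b → a) → a) → b) → a) → b) → a) → a): 1 > 0.5, so result = 0.5
  ((((((((b → a) → a) → b) → a) → b) → a) → a) → a): 0.5 ≤ 0.5, so result = 1
  (((((((((b → a) → a) → b) → a) → b) → a) → a) → a) → a): 1 > 0.5, so result = 0.5
Checking all 9 assignments confirms none give a value below 0.50.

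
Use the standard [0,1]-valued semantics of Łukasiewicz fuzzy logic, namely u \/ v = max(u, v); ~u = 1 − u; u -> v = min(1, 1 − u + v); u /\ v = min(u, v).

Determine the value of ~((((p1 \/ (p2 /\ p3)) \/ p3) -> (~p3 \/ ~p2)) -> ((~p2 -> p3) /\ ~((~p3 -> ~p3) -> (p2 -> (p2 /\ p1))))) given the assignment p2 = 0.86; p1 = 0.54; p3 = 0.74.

0.20

(p2 /\ p3) = min(0.86, 0.74) = 0.74
(p1 \/ (p2 /\ p3)) = max(0.54, 0.74) = 0.74
((p1 \/ (p2 /\ p3)) \/ p3) = max(0.74, 0.74) = 0.74
~p3: Łukasiewicz ¬ gives 1 − 0.74 = 0.26
~p2: Łukasiewicz ¬ gives 1 − 0.86 = 0.14
(~p3 \/ ~p2) = max(0.26, 0.14) = 0.26
(((p1 \/ (p2 /\ p3)) \/ p3) -> (~p3 \/ ~p2)): min(1, 1 − 0.74 + 0.26) = 0.52
~p2: Łukasiewicz ¬ gives 1 − 0.86 = 0.14
(~p2 -> p3): min(1, 1 − 0.14 + 0.74) = 1
~p3: Łukasiewicz ¬ gives 1 − 0.74 = 0.26
~p3: Łukasiewicz ¬ gives 1 − 0.74 = 0.26
(~p3 -> ~p3): min(1, 1 − 0.26 + 0.26) = 1
(p2 /\ p1) = min(0.86, 0.54) = 0.54
(p2 -> (p2 /\ p1)): min(1, 1 − 0.86 + 0.54) = 0.68
((~p3 -> ~p3) -> (p2 -> (p2 /\ p1))): min(1, 1 − 1 + 0.68) = 0.68
~((~p3 -> ~p3) -> (p2 -> (p2 /\ p1))): Łukasiewicz ¬ gives 1 − 0.68 = 0.32
((~p2 -> p3) /\ ~((~p3 -> ~p3) -> (p2 -> (p2 /\ p1)))) = min(1, 0.32) = 0.32
((((p1 \/ (p2 /\ p3)) \/ p3) -> (~p3 \/ ~p2)) -> ((~p2 -> p3) /\ ~((~p3 -> ~p3) -> (p2 -> (p2 /\ p1))))): min(1, 1 − 0.52 + 0.32) = 0.8
~((((p1 \/ (p2 /\ p3)) \/ p3) -> (~p3 \/ ~p2)) -> ((~p2 -> p3) /\ ~((~p3 -> ~p3) -> (p2 -> (p2 /\ p1))))): Łukasiewicz ¬ gives 1 − 0.8 = 0.2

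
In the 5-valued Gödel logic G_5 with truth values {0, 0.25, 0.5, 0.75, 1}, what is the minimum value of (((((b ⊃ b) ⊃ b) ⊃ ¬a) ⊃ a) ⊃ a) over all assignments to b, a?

0.25

The minimum is attained at b = 0.25, a = 0.25:
  (b ⊃ b): 0.25 ≤ 0.25, so result = 1
  ((b ⊃ b) ⊃ b): 1 > 0.25, so result = 0.25
  ¬a: Gödel ¬ of 0.25 = 0 (operand ≠ 0)
  (((b ⊃ b) ⊃ b) ⊃ ¬a): 0.25 > 0, so result = 0
  ((((b ⊃ b) ⊃ b) ⊃ ¬a) ⊃ a): 0 ≤ 0.25, so result = 1
  (((((b ⊃ b) ⊃ b) ⊃ ¬a) ⊃ a) ⊃ a): 1 > 0.25, so result = 0.25
Checking all 25 assignments confirms none give a value below 0.25.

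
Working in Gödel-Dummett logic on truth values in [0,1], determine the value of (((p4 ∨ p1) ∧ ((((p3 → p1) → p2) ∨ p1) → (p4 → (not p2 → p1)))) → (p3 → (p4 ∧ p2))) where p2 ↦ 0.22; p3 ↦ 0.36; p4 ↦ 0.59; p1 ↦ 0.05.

0.22

(p4 ∨ p1) = max(0.59, 0.05) = 0.59
(p3 → p1): 0.36 > 0.05, so result = 0.05
((p3 → p1) → p2): 0.05 ≤ 0.22, so result = 1
(((p3 → p1) → p2) ∨ p1) = max(1, 0.05) = 1
not p2: Gödel ¬ of 0.22 = 0 (operand ≠ 0)
(not p2 → p1): 0 ≤ 0.05, so result = 1
(p4 → (not p2 → p1)): 0.59 ≤ 1, so result = 1
((((p3 → p1) → p2) ∨ p1) → (p4 → (not p2 → p1))): 1 ≤ 1, so result = 1
((p4 ∨ p1) ∧ ((((p3 → p1) → p2) ∨ p1) → (p4 → (not p2 → p1)))) = min(0.59, 1) = 0.59
(p4 ∧ p2) = min(0.59, 0.22) = 0.22
(p3 → (p4 ∧ p2)): 0.36 > 0.22, so result = 0.22
(((p4 ∨ p1) ∧ ((((p3 → p1) → p2) ∨ p1) → (p4 → (not p2 → p1)))) → (p3 → (p4 ∧ p2))): 0.59 > 0.22, so result = 0.22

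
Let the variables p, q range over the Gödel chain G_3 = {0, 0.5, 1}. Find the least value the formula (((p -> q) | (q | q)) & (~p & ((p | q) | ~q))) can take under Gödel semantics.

The minimum is attained at p = 0.5, q = 0:
  (p -> q): 0.5 > 0, so result = 0
  (q | q) = max(0, 0) = 0
  ((p -> q) | (q | q)) = max(0, 0) = 0
  ~p: Gödel ¬ of 0.5 = 0 (operand ≠ 0)
  (p | q) = max(0.5, 0) = 0.5
  ~q: Gödel ¬ of 0 = 1 (operand is 0)
  ((p | q) | ~q) = max(0.5, 1) = 1
  (~p & ((p | q) | ~q)) = min(0, 1) = 0
  (((p -> q) | (q | q)) & (~p & ((p | q) | ~q))) = min(0, 0) = 0
Checking all 9 assignments confirms none give a value below 0.00.

0.00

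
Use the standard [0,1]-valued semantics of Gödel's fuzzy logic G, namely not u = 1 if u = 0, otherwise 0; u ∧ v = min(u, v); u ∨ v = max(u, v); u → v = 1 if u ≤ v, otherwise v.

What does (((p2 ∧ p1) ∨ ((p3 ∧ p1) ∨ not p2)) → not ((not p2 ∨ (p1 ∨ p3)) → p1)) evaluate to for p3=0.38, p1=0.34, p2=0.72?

0.00

(p2 ∧ p1) = min(0.72, 0.34) = 0.34
(p3 ∧ p1) = min(0.38, 0.34) = 0.34
not p2: Gödel ¬ of 0.72 = 0 (operand ≠ 0)
((p3 ∧ p1) ∨ not p2) = max(0.34, 0) = 0.34
((p2 ∧ p1) ∨ ((p3 ∧ p1) ∨ not p2)) = max(0.34, 0.34) = 0.34
not p2: Gödel ¬ of 0.72 = 0 (operand ≠ 0)
(p1 ∨ p3) = max(0.34, 0.38) = 0.38
(not p2 ∨ (p1 ∨ p3)) = max(0, 0.38) = 0.38
((not p2 ∨ (p1 ∨ p3)) → p1): 0.38 > 0.34, so result = 0.34
not ((not p2 ∨ (p1 ∨ p3)) → p1): Gödel ¬ of 0.34 = 0 (operand ≠ 0)
(((p2 ∧ p1) ∨ ((p3 ∧ p1) ∨ not p2)) → not ((not p2 ∨ (p1 ∨ p3)) → p1)): 0.34 > 0, so result = 0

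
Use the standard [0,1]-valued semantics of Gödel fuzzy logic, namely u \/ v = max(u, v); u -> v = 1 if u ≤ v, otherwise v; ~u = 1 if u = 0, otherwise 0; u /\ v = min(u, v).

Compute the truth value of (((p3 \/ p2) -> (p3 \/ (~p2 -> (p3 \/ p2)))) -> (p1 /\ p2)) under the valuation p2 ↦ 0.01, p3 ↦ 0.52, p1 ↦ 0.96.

0.01

(p3 \/ p2) = max(0.52, 0.01) = 0.52
~p2: Gödel ¬ of 0.01 = 0 (operand ≠ 0)
(p3 \/ p2) = max(0.52, 0.01) = 0.52
(~p2 -> (p3 \/ p2)): 0 ≤ 0.52, so result = 1
(p3 \/ (~p2 -> (p3 \/ p2))) = max(0.52, 1) = 1
((p3 \/ p2) -> (p3 \/ (~p2 -> (p3 \/ p2)))): 0.52 ≤ 1, so result = 1
(p1 /\ p2) = min(0.96, 0.01) = 0.01
(((p3 \/ p2) -> (p3 \/ (~p2 -> (p3 \/ p2)))) -> (p1 /\ p2)): 1 > 0.01, so result = 0.01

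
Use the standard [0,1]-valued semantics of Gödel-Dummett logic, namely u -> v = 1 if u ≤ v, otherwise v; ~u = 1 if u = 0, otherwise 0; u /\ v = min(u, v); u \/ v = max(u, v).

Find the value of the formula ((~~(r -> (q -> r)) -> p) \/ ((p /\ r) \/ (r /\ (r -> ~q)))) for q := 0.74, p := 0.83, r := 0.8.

(q -> r): 0.74 ≤ 0.8, so result = 1
(r -> (q -> r)): 0.8 ≤ 1, so result = 1
~(r -> (q -> r)): Gödel ¬ of 1 = 0 (operand ≠ 0)
~~(r -> (q -> r)): Gödel ¬ of 0 = 1 (operand is 0)
(~~(r -> (q -> r)) -> p): 1 > 0.83, so result = 0.83
(p /\ r) = min(0.83, 0.8) = 0.8
~q: Gödel ¬ of 0.74 = 0 (operand ≠ 0)
(r -> ~q): 0.8 > 0, so result = 0
(r /\ (r -> ~q)) = min(0.8, 0) = 0
((p /\ r) \/ (r /\ (r -> ~q))) = max(0.8, 0) = 0.8
((~~(r -> (q -> r)) -> p) \/ ((p /\ r) \/ (r /\ (r -> ~q)))) = max(0.83, 0.8) = 0.83

0.83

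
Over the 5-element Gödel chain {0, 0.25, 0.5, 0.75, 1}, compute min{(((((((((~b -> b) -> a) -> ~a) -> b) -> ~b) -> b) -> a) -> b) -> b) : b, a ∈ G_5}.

The minimum is attained at b = 0.25, a = 0:
  ~b: Gödel ¬ of 0.25 = 0 (operand ≠ 0)
  (~b -> b): 0 ≤ 0.25, so result = 1
  ((~b -> b) -> a): 1 > 0, so result = 0
  ~a: Gödel ¬ of 0 = 1 (operand is 0)
  (((~b -> b) -> a) -> ~a): 0 ≤ 1, so result = 1
  ((((~b -> b) -> a) -> ~a) -> b): 1 > 0.25, so result = 0.25
  ~b: Gödel ¬ of 0.25 = 0 (operand ≠ 0)
  (((((~b -> b) -> a) -> ~a) -> b) -> ~b): 0.25 > 0, so result = 0
  ((((((~b -> b) -> a) -> ~a) -> b) -> ~b) -> b): 0 ≤ 0.25, so result = 1
  (((((((~b -> b) -> a) -> ~a) -> b) -> ~b) -> b) -> a): 1 > 0, so result = 0
  ((((((((~b -> b) -> a) -> ~a) -> b) -> ~b) -> b) -> a) -> b): 0 ≤ 0.25, so result = 1
  (((((((((~b -> b) -> a) -> ~a) -> b) -> ~b) -> b) -> a) -> b) -> b): 1 > 0.25, so result = 0.25
Checking all 25 assignments confirms none give a value below 0.25.

0.25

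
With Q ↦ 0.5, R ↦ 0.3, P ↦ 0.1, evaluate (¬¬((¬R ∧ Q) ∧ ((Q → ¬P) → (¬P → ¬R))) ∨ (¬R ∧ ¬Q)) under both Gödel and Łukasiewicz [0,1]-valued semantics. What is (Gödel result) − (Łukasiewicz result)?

-0.50

Gödel evaluation:
  ¬R: Gödel ¬ of 0.3 = 0 (operand ≠ 0)
  (¬R ∧ Q) = min(0, 0.5) = 0
  ¬P: Gödel ¬ of 0.1 = 0 (operand ≠ 0)
  (Q → ¬P): 0.5 > 0, so result = 0
  ¬P: Gödel ¬ of 0.1 = 0 (operand ≠ 0)
  ¬R: Gödel ¬ of 0.3 = 0 (operand ≠ 0)
  (¬P → ¬R): 0 ≤ 0, so result = 1
  ((Q → ¬P) → (¬P → ¬R)): 0 ≤ 1, so result = 1
  ((¬R ∧ Q) ∧ ((Q → ¬P) → (¬P → ¬R))) = min(0, 1) = 0
  ¬((¬R ∧ Q) ∧ ((Q → ¬P) → (¬P → ¬R))): Gödel ¬ of 0 = 1 (operand is 0)
  ¬¬((¬R ∧ Q) ∧ ((Q → ¬P) → (¬P → ¬R))): Gödel ¬ of 1 = 0 (operand ≠ 0)
  ¬R: Gödel ¬ of 0.3 = 0 (operand ≠ 0)
  ¬Q: Gödel ¬ of 0.5 = 0 (operand ≠ 0)
  (¬R ∧ ¬Q) = min(0, 0) = 0
  (¬¬((¬R ∧ Q) ∧ ((Q → ¬P) → (¬P → ¬R))) ∨ (¬R ∧ ¬Q)) = max(0, 0) = 0
  Gödel value = 0
Łukasiewicz evaluation:
  ¬R: Łukasiewicz ¬ gives 1 − 0.3 = 0.7
  (¬R ∧ Q) = min(0.7, 0.5) = 0.5
  ¬P: Łukasiewicz ¬ gives 1 − 0.1 = 0.9
  (Q → ¬P): min(1, 1 − 0.5 + 0.9) = 1
  ¬P: Łukasiewicz ¬ gives 1 − 0.1 = 0.9
  ¬R: Łukasiewicz ¬ gives 1 − 0.3 = 0.7
  (¬P → ¬R): min(1, 1 − 0.9 + 0.7) = 0.8
  ((Q → ¬P) → (¬P → ¬R)): min(1, 1 − 1 + 0.8) = 0.8
  ((¬R ∧ Q) ∧ ((Q → ¬P) → (¬P → ¬R))) = min(0.5, 0.8) = 0.5
  ¬((¬R ∧ Q) ∧ ((Q → ¬P) → (¬P → ¬R))): Łukasiewicz ¬ gives 1 − 0.5 = 0.5
  ¬¬((¬R ∧ Q) ∧ ((Q → ¬P) → (¬P → ¬R))): Łukasiewicz ¬ gives 1 − 0.5 = 0.5
  ¬R: Łukasiewicz ¬ gives 1 − 0.3 = 0.7
  ¬Q: Łukasiewicz ¬ gives 1 − 0.5 = 0.5
  (¬R ∧ ¬Q) = min(0.7, 0.5) = 0.5
  (¬¬((¬R ∧ Q) ∧ ((Q → ¬P) → (¬P → ¬R))) ∨ (¬R ∧ ¬Q)) = max(0.5, 0.5) = 0.5
  Łukasiewicz value = 0.5
Difference: 0 − 0.5 = -0.50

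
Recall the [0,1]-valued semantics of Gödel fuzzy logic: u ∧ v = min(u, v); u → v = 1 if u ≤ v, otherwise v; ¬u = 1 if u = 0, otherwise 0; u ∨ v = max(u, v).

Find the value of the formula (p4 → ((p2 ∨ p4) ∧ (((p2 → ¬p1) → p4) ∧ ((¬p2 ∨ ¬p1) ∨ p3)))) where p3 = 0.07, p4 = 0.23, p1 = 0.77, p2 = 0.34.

0.07

(p2 ∨ p4) = max(0.34, 0.23) = 0.34
¬p1: Gödel ¬ of 0.77 = 0 (operand ≠ 0)
(p2 → ¬p1): 0.34 > 0, so result = 0
((p2 → ¬p1) → p4): 0 ≤ 0.23, so result = 1
¬p2: Gödel ¬ of 0.34 = 0 (operand ≠ 0)
¬p1: Gödel ¬ of 0.77 = 0 (operand ≠ 0)
(¬p2 ∨ ¬p1) = max(0, 0) = 0
((¬p2 ∨ ¬p1) ∨ p3) = max(0, 0.07) = 0.07
(((p2 → ¬p1) → p4) ∧ ((¬p2 ∨ ¬p1) ∨ p3)) = min(1, 0.07) = 0.07
((p2 ∨ p4) ∧ (((p2 → ¬p1) → p4) ∧ ((¬p2 ∨ ¬p1) ∨ p3))) = min(0.34, 0.07) = 0.07
(p4 → ((p2 ∨ p4) ∧ (((p2 → ¬p1) → p4) ∧ ((¬p2 ∨ ¬p1) ∨ p3)))): 0.23 > 0.07, so result = 0.07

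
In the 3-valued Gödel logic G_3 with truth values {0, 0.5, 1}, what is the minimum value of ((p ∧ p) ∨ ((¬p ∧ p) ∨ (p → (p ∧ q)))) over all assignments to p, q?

0.50

The minimum is attained at p = 0.5, q = 0:
  (p ∧ p) = min(0.5, 0.5) = 0.5
  ¬p: Gödel ¬ of 0.5 = 0 (operand ≠ 0)
  (¬p ∧ p) = min(0, 0.5) = 0
  (p ∧ q) = min(0.5, 0) = 0
  (p → (p ∧ q)): 0.5 > 0, so result = 0
  ((¬p ∧ p) ∨ (p → (p ∧ q))) = max(0, 0) = 0
  ((p ∧ p) ∨ ((¬p ∧ p) ∨ (p → (p ∧ q)))) = max(0.5, 0) = 0.5
Checking all 9 assignments confirms none give a value below 0.50.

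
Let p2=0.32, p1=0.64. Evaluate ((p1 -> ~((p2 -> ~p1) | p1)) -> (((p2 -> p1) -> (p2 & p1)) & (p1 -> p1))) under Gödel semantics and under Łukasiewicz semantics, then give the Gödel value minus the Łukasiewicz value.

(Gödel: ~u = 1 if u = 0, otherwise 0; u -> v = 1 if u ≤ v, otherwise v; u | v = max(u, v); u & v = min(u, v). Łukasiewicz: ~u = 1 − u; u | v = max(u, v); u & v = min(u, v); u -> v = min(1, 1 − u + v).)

0.04

Gödel evaluation:
  ~p1: Gödel ¬ of 0.64 = 0 (operand ≠ 0)
  (p2 -> ~p1): 0.32 > 0, so result = 0
  ((p2 -> ~p1) | p1) = max(0, 0.64) = 0.64
  ~((p2 -> ~p1) | p1): Gödel ¬ of 0.64 = 0 (operand ≠ 0)
  (p1 -> ~((p2 -> ~p1) | p1)): 0.64 > 0, so result = 0
  (p2 -> p1): 0.32 ≤ 0.64, so result = 1
  (p2 & p1) = min(0.32, 0.64) = 0.32
  ((p2 -> p1) -> (p2 & p1)): 1 > 0.32, so result = 0.32
  (p1 -> p1): 0.64 ≤ 0.64, so result = 1
  (((p2 -> p1) -> (p2 & p1)) & (p1 -> p1)) = min(0.32, 1) = 0.32
  ((p1 -> ~((p2 -> ~p1) | p1)) -> (((p2 -> p1) -> (p2 & p1)) & (p1 -> p1))): 0 ≤ 0.32, so result = 1
  Gödel value = 1
Łukasiewicz evaluation:
  ~p1: Łukasiewicz ¬ gives 1 − 0.64 = 0.36
  (p2 -> ~p1): min(1, 1 − 0.32 + 0.36) = 1
  ((p2 -> ~p1) | p1) = max(1, 0.64) = 1
  ~((p2 -> ~p1) | p1): Łukasiewicz ¬ gives 1 − 1 = 0
  (p1 -> ~((p2 -> ~p1) | p1)): min(1, 1 − 0.64 + 0) = 0.36
  (p2 -> p1): min(1, 1 − 0.32 + 0.64) = 1
  (p2 & p1) = min(0.32, 0.64) = 0.32
  ((p2 -> p1) -> (p2 & p1)): min(1, 1 − 1 + 0.32) = 0.32
  (p1 -> p1): min(1, 1 − 0.64 + 0.64) = 1
  (((p2 -> p1) -> (p2 & p1)) & (p1 -> p1)) = min(0.32, 1) = 0.32
  ((p1 -> ~((p2 -> ~p1) | p1)) -> (((p2 -> p1) -> (p2 & p1)) & (p1 -> p1))): min(1, 1 − 0.36 + 0.32) = 0.96
  Łukasiewicz value = 0.96
Difference: 1 − 0.96 = 0.04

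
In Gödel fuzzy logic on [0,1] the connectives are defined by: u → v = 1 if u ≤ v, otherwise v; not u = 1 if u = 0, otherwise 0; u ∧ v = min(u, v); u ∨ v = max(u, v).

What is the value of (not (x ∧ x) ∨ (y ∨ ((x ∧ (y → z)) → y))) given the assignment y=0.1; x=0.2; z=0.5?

(x ∧ x) = min(0.2, 0.2) = 0.2
not (x ∧ x): Gödel ¬ of 0.2 = 0 (operand ≠ 0)
(y → z): 0.1 ≤ 0.5, so result = 1
(x ∧ (y → z)) = min(0.2, 1) = 0.2
((x ∧ (y → z)) → y): 0.2 > 0.1, so result = 0.1
(y ∨ ((x ∧ (y → z)) → y)) = max(0.1, 0.1) = 0.1
(not (x ∧ x) ∨ (y ∨ ((x ∧ (y → z)) → y))) = max(0, 0.1) = 0.1

0.10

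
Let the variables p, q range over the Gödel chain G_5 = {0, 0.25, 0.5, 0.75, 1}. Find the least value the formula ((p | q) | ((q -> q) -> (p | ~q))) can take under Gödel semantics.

The minimum is attained at p = 0, q = 0.25:
  (p | q) = max(0, 0.25) = 0.25
  (q -> q): 0.25 ≤ 0.25, so result = 1
  ~q: Gödel ¬ of 0.25 = 0 (operand ≠ 0)
  (p | ~q) = max(0, 0) = 0
  ((q -> q) -> (p | ~q)): 1 > 0, so result = 0
  ((p | q) | ((q -> q) -> (p | ~q))) = max(0.25, 0) = 0.25
Checking all 25 assignments confirms none give a value below 0.25.

0.25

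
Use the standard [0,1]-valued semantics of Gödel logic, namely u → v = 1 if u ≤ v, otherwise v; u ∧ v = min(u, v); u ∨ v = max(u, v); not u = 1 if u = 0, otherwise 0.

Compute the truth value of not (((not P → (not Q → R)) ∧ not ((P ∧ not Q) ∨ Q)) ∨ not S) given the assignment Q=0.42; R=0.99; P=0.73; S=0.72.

1.00

not P: Gödel ¬ of 0.73 = 0 (operand ≠ 0)
not Q: Gödel ¬ of 0.42 = 0 (operand ≠ 0)
(not Q → R): 0 ≤ 0.99, so result = 1
(not P → (not Q → R)): 0 ≤ 1, so result = 1
not Q: Gödel ¬ of 0.42 = 0 (operand ≠ 0)
(P ∧ not Q) = min(0.73, 0) = 0
((P ∧ not Q) ∨ Q) = max(0, 0.42) = 0.42
not ((P ∧ not Q) ∨ Q): Gödel ¬ of 0.42 = 0 (operand ≠ 0)
((not P → (not Q → R)) ∧ not ((P ∧ not Q) ∨ Q)) = min(1, 0) = 0
not S: Gödel ¬ of 0.72 = 0 (operand ≠ 0)
(((not P → (not Q → R)) ∧ not ((P ∧ not Q) ∨ Q)) ∨ not S) = max(0, 0) = 0
not (((not P → (not Q → R)) ∧ not ((P ∧ not Q) ∨ Q)) ∨ not S): Gödel ¬ of 0 = 1 (operand is 0)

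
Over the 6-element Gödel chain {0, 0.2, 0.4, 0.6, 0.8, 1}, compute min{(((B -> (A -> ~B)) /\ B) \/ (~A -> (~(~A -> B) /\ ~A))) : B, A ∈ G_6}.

The minimum is attained at B = 0.2, A = 0:
  ~B: Gödel ¬ of 0.2 = 0 (operand ≠ 0)
  (A -> ~B): 0 ≤ 0, so result = 1
  (B -> (A -> ~B)): 0.2 ≤ 1, so result = 1
  ((B -> (A -> ~B)) /\ B) = min(1, 0.2) = 0.2
  ~A: Gödel ¬ of 0 = 1 (operand is 0)
  ~A: Gödel ¬ of 0 = 1 (operand is 0)
  (~A -> B): 1 > 0.2, so result = 0.2
  ~(~A -> B): Gödel ¬ of 0.2 = 0 (operand ≠ 0)
  ~A: Gödel ¬ of 0 = 1 (operand is 0)
  (~(~A -> B) /\ ~A) = min(0, 1) = 0
  (~A -> (~(~A -> B) /\ ~A)): 1 > 0, so result = 0
  (((B -> (A -> ~B)) /\ B) \/ (~A -> (~(~A -> B) /\ ~A))) = max(0.2, 0) = 0.2
Checking all 36 assignments confirms none give a value below 0.20.

0.20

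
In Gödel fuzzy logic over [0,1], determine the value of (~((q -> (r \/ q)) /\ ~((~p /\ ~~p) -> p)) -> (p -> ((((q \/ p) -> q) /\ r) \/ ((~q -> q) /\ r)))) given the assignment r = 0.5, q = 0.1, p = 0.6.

(r \/ q) = max(0.5, 0.1) = 0.5
(q -> (r \/ q)): 0.1 ≤ 0.5, so result = 1
~p: Gödel ¬ of 0.6 = 0 (operand ≠ 0)
~p: Gödel ¬ of 0.6 = 0 (operand ≠ 0)
~~p: Gödel ¬ of 0 = 1 (operand is 0)
(~p /\ ~~p) = min(0, 1) = 0
((~p /\ ~~p) -> p): 0 ≤ 0.6, so result = 1
~((~p /\ ~~p) -> p): Gödel ¬ of 1 = 0 (operand ≠ 0)
((q -> (r \/ q)) /\ ~((~p /\ ~~p) -> p)) = min(1, 0) = 0
~((q -> (r \/ q)) /\ ~((~p /\ ~~p) -> p)): Gödel ¬ of 0 = 1 (operand is 0)
(q \/ p) = max(0.1, 0.6) = 0.6
((q \/ p) -> q): 0.6 > 0.1, so result = 0.1
(((q \/ p) -> q) /\ r) = min(0.1, 0.5) = 0.1
~q: Gödel ¬ of 0.1 = 0 (operand ≠ 0)
(~q -> q): 0 ≤ 0.1, so result = 1
((~q -> q) /\ r) = min(1, 0.5) = 0.5
((((q \/ p) -> q) /\ r) \/ ((~q -> q) /\ r)) = max(0.1, 0.5) = 0.5
(p -> ((((q \/ p) -> q) /\ r) \/ ((~q -> q) /\ r))): 0.6 > 0.5, so result = 0.5
(~((q -> (r \/ q)) /\ ~((~p /\ ~~p) -> p)) -> (p -> ((((q \/ p) -> q) /\ r) \/ ((~q -> q) /\ r)))): 1 > 0.5, so result = 0.5

0.50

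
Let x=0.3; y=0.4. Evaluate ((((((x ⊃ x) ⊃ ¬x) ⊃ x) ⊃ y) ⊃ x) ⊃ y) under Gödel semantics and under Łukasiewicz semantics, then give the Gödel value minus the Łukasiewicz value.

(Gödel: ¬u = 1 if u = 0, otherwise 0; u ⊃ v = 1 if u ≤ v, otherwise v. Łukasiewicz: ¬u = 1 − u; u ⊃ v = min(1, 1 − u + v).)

0.10

Gödel evaluation:
  (x ⊃ x): 0.3 ≤ 0.3, so result = 1
  ¬x: Gödel ¬ of 0.3 = 0 (operand ≠ 0)
  ((x ⊃ x) ⊃ ¬x): 1 > 0, so result = 0
  (((x ⊃ x) ⊃ ¬x) ⊃ x): 0 ≤ 0.3, so result = 1
  ((((x ⊃ x) ⊃ ¬x) ⊃ x) ⊃ y): 1 > 0.4, so result = 0.4
  (((((x ⊃ x) ⊃ ¬x) ⊃ x) ⊃ y) ⊃ x): 0.4 > 0.3, so result = 0.3
  ((((((x ⊃ x) ⊃ ¬x) ⊃ x) ⊃ y) ⊃ x) ⊃ y): 0.3 ≤ 0.4, so result = 1
  Gödel value = 1
Łukasiewicz evaluation:
  (x ⊃ x): min(1, 1 − 0.3 + 0.3) = 1
  ¬x: Łukasiewicz ¬ gives 1 − 0.3 = 0.7
  ((x ⊃ x) ⊃ ¬x): min(1, 1 − 1 + 0.7) = 0.7
  (((x ⊃ x) ⊃ ¬x) ⊃ x): min(1, 1 − 0.7 + 0.3) = 0.6
  ((((x ⊃ x) ⊃ ¬x) ⊃ x) ⊃ y): min(1, 1 − 0.6 + 0.4) = 0.8
  (((((x ⊃ x) ⊃ ¬x) ⊃ x) ⊃ y) ⊃ x): min(1, 1 − 0.8 + 0.3) = 0.5
  ((((((x ⊃ x) ⊃ ¬x) ⊃ x) ⊃ y) ⊃ x) ⊃ y): min(1, 1 − 0.5 + 0.4) = 0.9
  Łukasiewicz value = 0.9
Difference: 1 − 0.9 = 0.10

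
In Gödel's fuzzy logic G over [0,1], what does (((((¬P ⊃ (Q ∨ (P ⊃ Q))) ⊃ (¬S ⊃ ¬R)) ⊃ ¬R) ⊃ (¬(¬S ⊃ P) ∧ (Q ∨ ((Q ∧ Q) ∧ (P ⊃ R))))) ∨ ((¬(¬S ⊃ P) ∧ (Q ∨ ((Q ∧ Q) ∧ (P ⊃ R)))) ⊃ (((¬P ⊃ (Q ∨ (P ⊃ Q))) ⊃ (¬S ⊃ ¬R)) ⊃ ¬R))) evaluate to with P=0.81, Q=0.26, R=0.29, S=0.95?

¬P: Gödel ¬ of 0.81 = 0 (operand ≠ 0)
(P ⊃ Q): 0.81 > 0.26, so result = 0.26
(Q ∨ (P ⊃ Q)) = max(0.26, 0.26) = 0.26
(¬P ⊃ (Q ∨ (P ⊃ Q))): 0 ≤ 0.26, so result = 1
¬S: Gödel ¬ of 0.95 = 0 (operand ≠ 0)
¬R: Gödel ¬ of 0.29 = 0 (operand ≠ 0)
(¬S ⊃ ¬R): 0 ≤ 0, so result = 1
((¬P ⊃ (Q ∨ (P ⊃ Q))) ⊃ (¬S ⊃ ¬R)): 1 ≤ 1, so result = 1
¬R: Gödel ¬ of 0.29 = 0 (operand ≠ 0)
(((¬P ⊃ (Q ∨ (P ⊃ Q))) ⊃ (¬S ⊃ ¬R)) ⊃ ¬R): 1 > 0, so result = 0
¬S: Gödel ¬ of 0.95 = 0 (operand ≠ 0)
(¬S ⊃ P): 0 ≤ 0.81, so result = 1
¬(¬S ⊃ P): Gödel ¬ of 1 = 0 (operand ≠ 0)
(Q ∧ Q) = min(0.26, 0.26) = 0.26
(P ⊃ R): 0.81 > 0.29, so result = 0.29
((Q ∧ Q) ∧ (P ⊃ R)) = min(0.26, 0.29) = 0.26
(Q ∨ ((Q ∧ Q) ∧ (P ⊃ R))) = max(0.26, 0.26) = 0.26
(¬(¬S ⊃ P) ∧ (Q ∨ ((Q ∧ Q) ∧ (P ⊃ R)))) = min(0, 0.26) = 0
((((¬P ⊃ (Q ∨ (P ⊃ Q))) ⊃ (¬S ⊃ ¬R)) ⊃ ¬R) ⊃ (¬(¬S ⊃ P) ∧ (Q ∨ ((Q ∧ Q) ∧ (P ⊃ R))))): 0 ≤ 0, so result = 1
¬S: Gödel ¬ of 0.95 = 0 (operand ≠ 0)
(¬S ⊃ P): 0 ≤ 0.81, so result = 1
¬(¬S ⊃ P): Gödel ¬ of 1 = 0 (operand ≠ 0)
(Q ∧ Q) = min(0.26, 0.26) = 0.26
(P ⊃ R): 0.81 > 0.29, so result = 0.29
((Q ∧ Q) ∧ (P ⊃ R)) = min(0.26, 0.29) = 0.26
(Q ∨ ((Q ∧ Q) ∧ (P ⊃ R))) = max(0.26, 0.26) = 0.26
(¬(¬S ⊃ P) ∧ (Q ∨ ((Q ∧ Q) ∧ (P ⊃ R)))) = min(0, 0.26) = 0
¬P: Gödel ¬ of 0.81 = 0 (operand ≠ 0)
(P ⊃ Q): 0.81 > 0.26, so result = 0.26
(Q ∨ (P ⊃ Q)) = max(0.26, 0.26) = 0.26
(¬P ⊃ (Q ∨ (P ⊃ Q))): 0 ≤ 0.26, so result = 1
¬S: Gödel ¬ of 0.95 = 0 (operand ≠ 0)
¬R: Gödel ¬ of 0.29 = 0 (operand ≠ 0)
(¬S ⊃ ¬R): 0 ≤ 0, so result = 1
((¬P ⊃ (Q ∨ (P ⊃ Q))) ⊃ (¬S ⊃ ¬R)): 1 ≤ 1, so result = 1
¬R: Gödel ¬ of 0.29 = 0 (operand ≠ 0)
(((¬P ⊃ (Q ∨ (P ⊃ Q))) ⊃ (¬S ⊃ ¬R)) ⊃ ¬R): 1 > 0, so result = 0
((¬(¬S ⊃ P) ∧ (Q ∨ ((Q ∧ Q) ∧ (P ⊃ R)))) ⊃ (((¬P ⊃ (Q ∨ (P ⊃ Q))) ⊃ (¬S ⊃ ¬R)) ⊃ ¬R)): 0 ≤ 0, so result = 1
(((((¬P ⊃ (Q ∨ (P ⊃ Q))) ⊃ (¬S ⊃ ¬R)) ⊃ ¬R) ⊃ (¬(¬S ⊃ P) ∧ (Q ∨ ((Q ∧ Q) ∧ (P ⊃ R))))) ∨ ((¬(¬S ⊃ P) ∧ (Q ∨ ((Q ∧ Q) ∧ (P ⊃ R)))) ⊃ (((¬P ⊃ (Q ∨ (P ⊃ Q))) ⊃ (¬S ⊃ ¬R)) ⊃ ¬R))) = max(1, 1) = 1

1.00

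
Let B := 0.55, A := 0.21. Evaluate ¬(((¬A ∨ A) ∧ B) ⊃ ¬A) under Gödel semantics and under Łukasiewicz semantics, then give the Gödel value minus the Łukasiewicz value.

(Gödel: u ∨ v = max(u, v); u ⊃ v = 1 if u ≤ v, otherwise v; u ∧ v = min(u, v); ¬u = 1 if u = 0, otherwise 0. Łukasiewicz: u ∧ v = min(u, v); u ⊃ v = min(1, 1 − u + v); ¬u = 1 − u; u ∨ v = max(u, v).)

1.00

Gödel evaluation:
  ¬A: Gödel ¬ of 0.21 = 0 (operand ≠ 0)
  (¬A ∨ A) = max(0, 0.21) = 0.21
  ((¬A ∨ A) ∧ B) = min(0.21, 0.55) = 0.21
  ¬A: Gödel ¬ of 0.21 = 0 (operand ≠ 0)
  (((¬A ∨ A) ∧ B) ⊃ ¬A): 0.21 > 0, so result = 0
  ¬(((¬A ∨ A) ∧ B) ⊃ ¬A): Gödel ¬ of 0 = 1 (operand is 0)
  Gödel value = 1
Łukasiewicz evaluation:
  ¬A: Łukasiewicz ¬ gives 1 − 0.21 = 0.79
  (¬A ∨ A) = max(0.79, 0.21) = 0.79
  ((¬A ∨ A) ∧ B) = min(0.79, 0.55) = 0.55
  ¬A: Łukasiewicz ¬ gives 1 − 0.21 = 0.79
  (((¬A ∨ A) ∧ B) ⊃ ¬A): min(1, 1 − 0.55 + 0.79) = 1
  ¬(((¬A ∨ A) ∧ B) ⊃ ¬A): Łukasiewicz ¬ gives 1 − 1 = 0
  Łukasiewicz value = 0
Difference: 1 − 0 = 1.00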